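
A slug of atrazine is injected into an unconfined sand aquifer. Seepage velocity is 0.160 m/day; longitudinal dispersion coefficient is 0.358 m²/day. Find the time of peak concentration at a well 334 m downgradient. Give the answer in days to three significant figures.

For the 1D instantaneous-source solution, setting ∂C/∂t = 0 at fixed x gives v²t² + 2Dt − x² = 0, so t = (√(D² + v²x²) − D)/v².
√(D² + v²x²) = √(0.358² + 0.160² × 334²) = 53.44; v² = 0.0256.
t = (53.44 − 0.358)/0.0256 = 2070 days (vs. the pure-advection estimate x/v = 2090 d).

2070 days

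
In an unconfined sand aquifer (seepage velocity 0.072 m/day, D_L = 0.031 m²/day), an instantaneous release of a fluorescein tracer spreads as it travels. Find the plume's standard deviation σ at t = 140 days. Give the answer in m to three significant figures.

Dispersive spreading gives a Gaussian with σ² = 2Dt; advection only shifts the center.
σ = √(2 × 0.031 × 140) = 2.95 m.

2.95 m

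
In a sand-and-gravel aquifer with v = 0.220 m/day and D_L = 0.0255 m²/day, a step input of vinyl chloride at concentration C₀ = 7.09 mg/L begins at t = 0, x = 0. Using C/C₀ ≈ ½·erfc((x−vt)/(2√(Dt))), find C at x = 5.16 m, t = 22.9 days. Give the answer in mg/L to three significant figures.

For a continuous step input, C/C₀ ≈ ½·erfc((x−vt)/(2√(Dt))).
vt = 0.220 × 22.9 = 5.038 m and 2√(Dt) = 2√(0.0255 × 22.9) = 1.528 m.
Argument (x−vt)/(2√(Dt)) = (5.16 − 5.038)/1.528 = 0.07984; ½·erfc(0.07984) = 0.4551.
C = 7.09 × 0.4551 = 3.23 mg/L.

3.23 mg/L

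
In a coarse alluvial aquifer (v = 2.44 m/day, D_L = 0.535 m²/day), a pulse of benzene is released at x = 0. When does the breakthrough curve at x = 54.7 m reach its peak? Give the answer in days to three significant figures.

For the 1D instantaneous-source solution, setting ∂C/∂t = 0 at fixed x gives v²t² + 2Dt − x² = 0, so t = (√(D² + v²x²) − D)/v².
√(D² + v²x²) = √(0.535² + 2.44² × 54.7²) = 133.5; v² = 5.9536.
t = (133.5 − 0.535)/5.9536 = 22.3 days (vs. the pure-advection estimate x/v = 22.4 d).

22.3 days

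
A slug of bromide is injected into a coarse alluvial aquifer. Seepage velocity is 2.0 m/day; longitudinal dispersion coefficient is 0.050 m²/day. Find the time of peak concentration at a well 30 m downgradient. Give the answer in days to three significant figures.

For the 1D instantaneous-source solution, setting ∂C/∂t = 0 at fixed x gives v²t² + 2Dt − x² = 0, so t = (√(D² + v²x²) − D)/v².
√(D² + v²x²) = √(0.050² + 2.0² × 30²) = 60.00; v² = 4.
t = (60.00 − 0.050)/4 = 15.0 days (vs. the pure-advection estimate x/v = 15.0 d).

15.0 days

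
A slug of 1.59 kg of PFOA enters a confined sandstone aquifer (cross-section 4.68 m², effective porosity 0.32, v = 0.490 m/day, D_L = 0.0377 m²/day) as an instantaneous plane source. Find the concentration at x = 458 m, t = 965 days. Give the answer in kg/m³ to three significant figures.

0.0109 kg/m³

For an instantaneous plane source, C(x,t) = M/(n_e·A·√(4πDt)) · exp(−(x−vt)²/(4Dt)), with n_e·A the pore (flow) area.
Plume center vt = 0.490 × 965 = 472.85 m, so the well at 458 m is 14.85 m upgradient of the peak.
√(4πDt) = 21.38 m, giving peak height M/(n_e·A·√(4πDt)) = 1.59/(0.32 × 4.68 × 21.38) = 0.04966 kg/m³.
(x−vt)²/(4Dt) = (-14.85)²/(4 × 0.0377 × 965) = 1.515; exp(−1.515) = 0.2198.
C = 0.04966 × 0.2198 = 0.0109 kg/m³.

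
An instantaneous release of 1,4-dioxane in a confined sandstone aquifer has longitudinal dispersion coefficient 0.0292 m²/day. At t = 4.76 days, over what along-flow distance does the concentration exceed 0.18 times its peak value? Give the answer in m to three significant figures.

The plume is Gaussian with σ = √(2Dt) = √(2 × 0.0292 × 4.76) = 0.5272 m.
C/C_peak = exp(−Δx²/(2σ²)) = 0.18 ⇒ Δx = σ·√(−2 ln 0.18) = 0.5272 × 1.852 = 0.9764 m.
Width = 2Δx = 1.95 m.

1.95 m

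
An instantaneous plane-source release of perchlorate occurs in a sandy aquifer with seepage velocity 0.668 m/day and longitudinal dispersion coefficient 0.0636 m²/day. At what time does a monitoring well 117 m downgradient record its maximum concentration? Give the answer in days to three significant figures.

For the 1D instantaneous-source solution, setting ∂C/∂t = 0 at fixed x gives v²t² + 2Dt − x² = 0, so t = (√(D² + v²x²) − D)/v².
√(D² + v²x²) = √(0.0636² + 0.668² × 117²) = 78.16; v² = 0.446224.
t = (78.16 − 0.0636)/0.446224 = 175 days (vs. the pure-advection estimate x/v = 175 d).

175 days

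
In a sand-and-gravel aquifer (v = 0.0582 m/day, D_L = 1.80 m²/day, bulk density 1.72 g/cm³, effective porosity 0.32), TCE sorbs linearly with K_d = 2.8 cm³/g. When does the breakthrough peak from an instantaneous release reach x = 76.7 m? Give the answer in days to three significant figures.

14300 days

Retardation factor R = 1 + ρ_b·K_d/n = 1 + 1.72 × 2.8/0.32 = 16.05.
Sorption retards both mechanisms: v_R = v/R = 0.003626 m/day, D_R = D/R = 0.1121 m²/day.
Peak time from v_R²t² + 2D_R t − x² = 0: t = (√(D_R² + v_R²x²) − D_R)/v_R².
√(D_R² + v_R²x²) = √(0.1121² + 0.003626² × 76.7²) = 0.2999; v_R² = 1.315e-05.
t = (0.2999 − 0.1121)/1.315e-05 = 14300 days.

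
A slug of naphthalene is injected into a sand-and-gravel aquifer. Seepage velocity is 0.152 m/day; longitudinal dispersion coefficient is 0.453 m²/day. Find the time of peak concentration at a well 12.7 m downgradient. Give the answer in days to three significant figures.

For the 1D instantaneous-source solution, setting ∂C/∂t = 0 at fixed x gives v²t² + 2Dt − x² = 0, so t = (√(D² + v²x²) − D)/v².
√(D² + v²x²) = √(0.453² + 0.152² × 12.7²) = 1.983; v² = 0.023104.
t = (1.983 − 0.453)/0.023104 = 66.2 days (vs. the pure-advection estimate x/v = 83.6 d).

66.2 days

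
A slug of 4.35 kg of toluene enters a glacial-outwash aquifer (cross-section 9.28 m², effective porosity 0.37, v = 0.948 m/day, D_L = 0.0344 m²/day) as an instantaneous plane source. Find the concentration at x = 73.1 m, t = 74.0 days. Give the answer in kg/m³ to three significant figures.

0.0954 kg/m³

For an instantaneous plane source, C(x,t) = M/(n_e·A·√(4πDt)) · exp(−(x−vt)²/(4Dt)), with n_e·A the pore (flow) area.
Plume center vt = 0.948 × 74.0 = 70.152 m, so the well at 73.1 m is 2.948 m downgradient of the peak.
√(4πDt) = 5.656 m, giving peak height M/(n_e·A·√(4πDt)) = 4.35/(0.37 × 9.28 × 5.656) = 0.2240 kg/m³.
(x−vt)²/(4Dt) = (2.948)²/(4 × 0.0344 × 74.0) = 0.8535; exp(−0.8535) = 0.4259.
C = 0.2240 × 0.4259 = 0.0954 kg/m³.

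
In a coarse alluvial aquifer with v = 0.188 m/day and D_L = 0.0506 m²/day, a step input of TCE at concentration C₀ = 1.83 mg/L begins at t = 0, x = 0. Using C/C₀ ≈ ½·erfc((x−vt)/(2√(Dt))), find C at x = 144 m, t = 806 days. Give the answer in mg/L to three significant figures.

For a continuous step input, C/C₀ ≈ ½·erfc((x−vt)/(2√(Dt))).
vt = 0.188 × 806 = 151.528 m and 2√(Dt) = 2√(0.0506 × 806) = 12.77 m.
Argument (x−vt)/(2√(Dt)) = (144 − 151.528)/12.77 = -0.5895; ½·erfc(-0.5895) = 0.7978.
C = 1.83 × 0.7978 = 1.46 mg/L.

1.46 mg/L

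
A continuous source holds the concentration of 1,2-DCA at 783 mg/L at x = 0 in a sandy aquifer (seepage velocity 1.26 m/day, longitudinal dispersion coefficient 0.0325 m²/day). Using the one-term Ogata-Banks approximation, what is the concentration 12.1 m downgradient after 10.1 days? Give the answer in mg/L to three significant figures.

For a continuous step input, C/C₀ ≈ ½·erfc((x−vt)/(2√(Dt))).
vt = 1.26 × 10.1 = 12.726 m and 2√(Dt) = 2√(0.0325 × 10.1) = 1.146 m.
Argument (x−vt)/(2√(Dt)) = (12.1 − 12.726)/1.146 = -0.5462; ½·erfc(-0.5462) = 0.7801.
C = 783 × 0.7801 = 611 mg/L.

611 mg/L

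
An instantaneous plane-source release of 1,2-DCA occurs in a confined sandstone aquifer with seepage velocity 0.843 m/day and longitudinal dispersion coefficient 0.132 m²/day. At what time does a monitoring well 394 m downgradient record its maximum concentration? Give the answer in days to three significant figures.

For the 1D instantaneous-source solution, setting ∂C/∂t = 0 at fixed x gives v²t² + 2Dt − x² = 0, so t = (√(D² + v²x²) − D)/v².
√(D² + v²x²) = √(0.132² + 0.843² × 394²) = 332.1; v² = 0.710649.
t = (332.1 − 0.132)/0.710649 = 467 days (vs. the pure-advection estimate x/v = 467 d).

467 days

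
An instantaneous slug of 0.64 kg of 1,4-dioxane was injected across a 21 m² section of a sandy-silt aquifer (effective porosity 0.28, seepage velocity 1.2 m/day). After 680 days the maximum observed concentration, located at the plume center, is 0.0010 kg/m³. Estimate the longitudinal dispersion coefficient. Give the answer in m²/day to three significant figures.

At the plume center C_max = M/(n_e·A·√(4πDt)), so D = M²/(4πt·(n_e·A·C_max)²).
n_e·A·C_max = 0.28 × 21 × 0.0010 = 0.005880 kg/m.
D = 0.64²/(4π × 680 × 0.005880²) = 1.39 m²/day.

1.39 m²/day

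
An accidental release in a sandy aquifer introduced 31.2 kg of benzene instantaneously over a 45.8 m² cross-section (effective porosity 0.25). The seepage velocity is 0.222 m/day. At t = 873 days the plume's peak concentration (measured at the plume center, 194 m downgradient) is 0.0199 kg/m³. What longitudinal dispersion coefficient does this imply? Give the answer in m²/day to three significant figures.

1.71 m²/day

At the plume center C_max = M/(n_e·A·√(4πDt)), so D = M²/(4πt·(n_e·A·C_max)²).
n_e·A·C_max = 0.25 × 45.8 × 0.0199 = 0.2279 kg/m.
D = 31.2²/(4π × 873 × 0.2279²) = 1.71 m²/day.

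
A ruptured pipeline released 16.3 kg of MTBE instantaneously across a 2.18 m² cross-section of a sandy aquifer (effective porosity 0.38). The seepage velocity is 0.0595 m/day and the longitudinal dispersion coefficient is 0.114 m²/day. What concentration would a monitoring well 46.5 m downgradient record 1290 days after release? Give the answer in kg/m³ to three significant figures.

0.0966 kg/m³

For an instantaneous plane source, C(x,t) = M/(n_e·A·√(4πDt)) · exp(−(x−vt)²/(4Dt)), with n_e·A the pore (flow) area.
Plume center vt = 0.0595 × 1290 = 76.755 m, so the well at 46.5 m is 30.255 m upgradient of the peak.
√(4πDt) = 42.99 m, giving peak height M/(n_e·A·√(4πDt)) = 16.3/(0.38 × 2.18 × 42.99) = 0.4577 kg/m³.
(x−vt)²/(4Dt) = (-30.255)²/(4 × 0.114 × 1290) = 1.556; exp(−1.556) = 0.2110.
C = 0.4577 × 0.2110 = 0.0966 kg/m³.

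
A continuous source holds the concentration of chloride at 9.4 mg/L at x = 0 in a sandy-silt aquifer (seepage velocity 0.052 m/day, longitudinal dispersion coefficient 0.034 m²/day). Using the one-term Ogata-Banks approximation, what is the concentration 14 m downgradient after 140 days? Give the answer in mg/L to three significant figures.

0.138 mg/L

For a continuous step input, C/C₀ ≈ ½·erfc((x−vt)/(2√(Dt))).
vt = 0.052 × 140 = 7.28 m and 2√(Dt) = 2√(0.034 × 140) = 4.363 m.
Argument (x−vt)/(2√(Dt)) = (14 − 7.28)/4.363 = 1.540; ½·erfc(1.540) = 0.01471.
C = 9.4 × 0.01471 = 0.138 mg/L.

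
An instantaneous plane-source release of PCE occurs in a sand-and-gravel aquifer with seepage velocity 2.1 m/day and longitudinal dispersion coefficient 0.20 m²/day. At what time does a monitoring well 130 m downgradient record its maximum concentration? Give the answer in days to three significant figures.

For the 1D instantaneous-source solution, setting ∂C/∂t = 0 at fixed x gives v²t² + 2Dt − x² = 0, so t = (√(D² + v²x²) − D)/v².
√(D² + v²x²) = √(0.20² + 2.1² × 130²) = 273.0; v² = 4.41.
t = (273.0 − 0.20)/4.41 = 61.9 days (vs. the pure-advection estimate x/v = 61.9 d).

61.9 days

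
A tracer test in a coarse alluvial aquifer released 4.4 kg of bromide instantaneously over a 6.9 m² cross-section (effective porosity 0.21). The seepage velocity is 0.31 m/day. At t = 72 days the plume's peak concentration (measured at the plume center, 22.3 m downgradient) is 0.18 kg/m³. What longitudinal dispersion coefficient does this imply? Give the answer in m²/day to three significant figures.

0.315 m²/day

At the plume center C_max = M/(n_e·A·√(4πDt)), so D = M²/(4πt·(n_e·A·C_max)²).
n_e·A·C_max = 0.21 × 6.9 × 0.18 = 0.2608 kg/m.
D = 4.4²/(4π × 72 × 0.2608²) = 0.315 m²/day.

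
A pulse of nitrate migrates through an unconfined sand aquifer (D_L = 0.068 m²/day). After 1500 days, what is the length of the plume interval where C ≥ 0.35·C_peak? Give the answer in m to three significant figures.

The plume is Gaussian with σ = √(2Dt) = √(2 × 0.068 × 1500) = 14.28 m.
C/C_peak = exp(−Δx²/(2σ²)) = 0.35 ⇒ Δx = σ·√(−2 ln 0.35) = 14.28 × 1.449 = 20.69 m.
Width = 2Δx = 41.4 m.

41.4 m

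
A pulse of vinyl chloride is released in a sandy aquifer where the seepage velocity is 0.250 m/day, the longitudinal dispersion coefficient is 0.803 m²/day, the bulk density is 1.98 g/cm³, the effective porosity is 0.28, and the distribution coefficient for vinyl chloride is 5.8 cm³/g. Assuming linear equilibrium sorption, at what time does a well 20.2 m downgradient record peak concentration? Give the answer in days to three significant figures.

Retardation factor R = 1 + ρ_b·K_d/n = 1 + 1.98 × 5.8/0.28 = 42.01.
Sorption retards both mechanisms: v_R = v/R = 0.005951 m/day, D_R = D/R = 0.01911 m²/day.
Peak time from v_R²t² + 2D_R t − x² = 0: t = (√(D_R² + v_R²x²) − D_R)/v_R².
√(D_R² + v_R²x²) = √(0.01911² + 0.005951² × 20.2²) = 0.1217; v_R² = 3.541e-05.
t = (0.1217 − 0.01911)/3.541e-05 = 2900 days.

2900 days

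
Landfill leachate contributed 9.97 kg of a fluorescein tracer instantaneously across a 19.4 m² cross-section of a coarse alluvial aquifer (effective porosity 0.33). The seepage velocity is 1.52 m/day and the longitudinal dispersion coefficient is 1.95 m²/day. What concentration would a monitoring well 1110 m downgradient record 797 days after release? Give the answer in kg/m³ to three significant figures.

For an instantaneous plane source, C(x,t) = M/(n_e·A·√(4πDt)) · exp(−(x−vt)²/(4Dt)), with n_e·A the pore (flow) area.
Plume center vt = 1.52 × 797 = 1211.44 m, so the well at 1110 m is 101.44 m upgradient of the peak.
√(4πDt) = 139.7 m, giving peak height M/(n_e·A·√(4πDt)) = 9.97/(0.33 × 19.4 × 139.7) = 0.01115 kg/m³.
(x−vt)²/(4Dt) = (-101.44)²/(4 × 1.95 × 797) = 1.655; exp(−1.655) = 0.1911.
C = 0.01115 × 0.1911 = 0.00213 kg/m³.

0.00213 kg/m³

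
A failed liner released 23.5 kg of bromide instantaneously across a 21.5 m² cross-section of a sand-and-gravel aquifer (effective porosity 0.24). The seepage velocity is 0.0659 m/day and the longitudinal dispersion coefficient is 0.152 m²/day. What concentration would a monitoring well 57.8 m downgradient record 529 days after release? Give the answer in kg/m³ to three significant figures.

For an instantaneous plane source, C(x,t) = M/(n_e·A·√(4πDt)) · exp(−(x−vt)²/(4Dt)), with n_e·A the pore (flow) area.
Plume center vt = 0.0659 × 529 = 34.8611 m, so the well at 57.8 m is 22.9389 m downgradient of the peak.
√(4πDt) = 31.79 m, giving peak height M/(n_e·A·√(4πDt)) = 23.5/(0.24 × 21.5 × 31.79) = 0.1433 kg/m³.
(x−vt)²/(4Dt) = (22.9389)²/(4 × 0.152 × 529) = 1.636; exp(−1.636) = 0.1948.
C = 0.1433 × 0.1948 = 0.0279 kg/m³.

0.0279 kg/m³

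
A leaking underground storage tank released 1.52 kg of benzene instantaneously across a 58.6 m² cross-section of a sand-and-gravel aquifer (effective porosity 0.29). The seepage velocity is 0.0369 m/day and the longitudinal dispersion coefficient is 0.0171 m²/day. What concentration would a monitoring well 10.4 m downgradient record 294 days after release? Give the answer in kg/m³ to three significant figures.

0.0111 kg/m³

For an instantaneous plane source, C(x,t) = M/(n_e·A·√(4πDt)) · exp(−(x−vt)²/(4Dt)), with n_e·A the pore (flow) area.
Plume center vt = 0.0369 × 294 = 10.8486 m, so the well at 10.4 m is 0.4486 m upgradient of the peak.
√(4πDt) = 7.948 m, giving peak height M/(n_e·A·√(4πDt)) = 1.52/(0.29 × 58.6 × 7.948) = 0.01125 kg/m³.
(x−vt)²/(4Dt) = (-0.4486)²/(4 × 0.0171 × 294) = 0.01001; exp(−0.01001) = 0.9900.
C = 0.01125 × 0.9900 = 0.0111 kg/m³.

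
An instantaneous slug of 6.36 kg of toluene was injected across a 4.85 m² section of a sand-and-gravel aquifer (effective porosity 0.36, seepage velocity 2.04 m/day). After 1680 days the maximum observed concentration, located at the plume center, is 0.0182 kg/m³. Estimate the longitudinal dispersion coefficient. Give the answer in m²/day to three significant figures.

1.90 m²/day

At the plume center C_max = M/(n_e·A·√(4πDt)), so D = M²/(4πt·(n_e·A·C_max)²).
n_e·A·C_max = 0.36 × 4.85 × 0.0182 = 0.03178 kg/m.
D = 6.36²/(4π × 1680 × 0.03178²) = 1.90 m²/day.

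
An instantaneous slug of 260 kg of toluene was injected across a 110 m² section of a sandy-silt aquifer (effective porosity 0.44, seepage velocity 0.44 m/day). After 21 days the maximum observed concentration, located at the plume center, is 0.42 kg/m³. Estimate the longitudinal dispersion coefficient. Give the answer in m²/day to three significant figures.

At the plume center C_max = M/(n_e·A·√(4πDt)), so D = M²/(4πt·(n_e·A·C_max)²).
n_e·A·C_max = 0.44 × 110 × 0.42 = 20.33 kg/m.
D = 260²/(4π × 21 × 20.33²) = 0.620 m²/day.

0.620 m²/day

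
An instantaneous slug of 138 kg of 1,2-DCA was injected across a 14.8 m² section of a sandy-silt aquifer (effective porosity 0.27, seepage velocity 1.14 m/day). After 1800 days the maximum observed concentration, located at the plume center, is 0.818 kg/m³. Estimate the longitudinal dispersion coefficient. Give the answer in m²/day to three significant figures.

0.0788 m²/day

At the plume center C_max = M/(n_e·A·√(4πDt)), so D = M²/(4πt·(n_e·A·C_max)²).
n_e·A·C_max = 0.27 × 14.8 × 0.818 = 3.269 kg/m.
D = 138²/(4π × 1800 × 3.269²) = 0.0788 m²/day.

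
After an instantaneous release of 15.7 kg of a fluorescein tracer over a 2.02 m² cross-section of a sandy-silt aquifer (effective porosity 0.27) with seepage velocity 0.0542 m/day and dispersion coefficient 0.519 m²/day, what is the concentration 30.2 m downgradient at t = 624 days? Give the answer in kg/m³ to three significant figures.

0.447 kg/m³

For an instantaneous plane source, C(x,t) = M/(n_e·A·√(4πDt)) · exp(−(x−vt)²/(4Dt)), with n_e·A the pore (flow) area.
Plume center vt = 0.0542 × 624 = 33.8208 m, so the well at 30.2 m is 3.6208 m upgradient of the peak.
√(4πDt) = 63.79 m, giving peak height M/(n_e·A·√(4πDt)) = 15.7/(0.27 × 2.02 × 63.79) = 0.4513 kg/m³.
(x−vt)²/(4Dt) = (-3.6208)²/(4 × 0.519 × 624) = 0.01012; exp(−0.01012) = 0.9899.
C = 0.4513 × 0.9899 = 0.447 kg/m³.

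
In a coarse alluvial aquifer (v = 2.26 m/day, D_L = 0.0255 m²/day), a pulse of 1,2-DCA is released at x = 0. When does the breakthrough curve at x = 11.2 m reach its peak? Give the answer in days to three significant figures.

4.95 days

For the 1D instantaneous-source solution, setting ∂C/∂t = 0 at fixed x gives v²t² + 2Dt − x² = 0, so t = (√(D² + v²x²) − D)/v².
√(D² + v²x²) = √(0.0255² + 2.26² × 11.2²) = 25.31; v² = 5.1076.
t = (25.31 − 0.0255)/5.1076 = 4.95 days (vs. the pure-advection estimate x/v = 4.96 d).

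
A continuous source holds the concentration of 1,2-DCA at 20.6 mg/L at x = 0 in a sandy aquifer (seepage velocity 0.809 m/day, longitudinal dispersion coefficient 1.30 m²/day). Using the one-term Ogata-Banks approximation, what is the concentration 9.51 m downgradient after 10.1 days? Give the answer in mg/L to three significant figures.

8.18 mg/L

For a continuous step input, C/C₀ ≈ ½·erfc((x−vt)/(2√(Dt))).
vt = 0.809 × 10.1 = 8.1709 m and 2√(Dt) = 2√(1.30 × 10.1) = 7.247 m.
Argument (x−vt)/(2√(Dt)) = (9.51 − 8.1709)/7.247 = 0.1848; ½·erfc(0.1848) = 0.3969.
C = 20.6 × 0.3969 = 8.18 mg/L.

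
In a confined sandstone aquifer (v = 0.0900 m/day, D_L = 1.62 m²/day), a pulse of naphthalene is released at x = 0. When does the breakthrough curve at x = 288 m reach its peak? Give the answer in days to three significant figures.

3010 days

For the 1D instantaneous-source solution, setting ∂C/∂t = 0 at fixed x gives v²t² + 2Dt − x² = 0, so t = (√(D² + v²x²) − D)/v².
√(D² + v²x²) = √(1.62² + 0.0900² × 288²) = 25.97; v² = 0.0081.
t = (25.97 − 1.62)/0.0081 = 3010 days (vs. the pure-advection estimate x/v = 3200 d).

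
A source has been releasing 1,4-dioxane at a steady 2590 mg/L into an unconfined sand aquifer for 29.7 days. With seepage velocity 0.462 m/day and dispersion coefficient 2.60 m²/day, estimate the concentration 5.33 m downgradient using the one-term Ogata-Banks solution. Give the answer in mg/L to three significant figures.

For a continuous step input, C/C₀ ≈ ½·erfc((x−vt)/(2√(Dt))).
vt = 0.462 × 29.7 = 13.7214 m and 2√(Dt) = 2√(2.60 × 29.7) = 17.57 m.
Argument (x−vt)/(2√(Dt)) = (5.33 − 13.7214)/17.57 = -0.4776; ½·erfc(-0.4776) = 0.7503.
C = 2590 × 0.7503 = 1940 mg/L.

1940 mg/L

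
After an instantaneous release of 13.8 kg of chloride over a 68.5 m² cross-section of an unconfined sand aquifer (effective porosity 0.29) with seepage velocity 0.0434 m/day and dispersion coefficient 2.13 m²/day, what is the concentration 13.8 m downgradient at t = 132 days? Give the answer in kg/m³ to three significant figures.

For an instantaneous plane source, C(x,t) = M/(n_e·A·√(4πDt)) · exp(−(x−vt)²/(4Dt)), with n_e·A the pore (flow) area.
Plume center vt = 0.0434 × 132 = 5.7288 m, so the well at 13.8 m is 8.0712 m downgradient of the peak.
√(4πDt) = 59.44 m, giving peak height M/(n_e·A·√(4πDt)) = 13.8/(0.29 × 68.5 × 59.44) = 0.01169 kg/m³.
(x−vt)²/(4Dt) = (8.0712)²/(4 × 2.13 × 132) = 0.05792; exp(−0.05792) = 0.9437.
C = 0.01169 × 0.9437 = 0.0110 kg/m³.

0.0110 kg/m³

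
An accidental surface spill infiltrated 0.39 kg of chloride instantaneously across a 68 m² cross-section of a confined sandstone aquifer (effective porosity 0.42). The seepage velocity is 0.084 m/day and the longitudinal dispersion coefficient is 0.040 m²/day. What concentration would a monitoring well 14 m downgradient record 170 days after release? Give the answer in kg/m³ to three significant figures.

For an instantaneous plane source, C(x,t) = M/(n_e·A·√(4πDt)) · exp(−(x−vt)²/(4Dt)), with n_e·A the pore (flow) area.
Plume center vt = 0.084 × 170 = 14.28 m, so the well at 14 m is 0.28 m upgradient of the peak.
√(4πDt) = 9.244 m, giving peak height M/(n_e·A·√(4πDt)) = 0.39/(0.42 × 68 × 9.244) = 0.001477 kg/m³.
(x−vt)²/(4Dt) = (-0.28)²/(4 × 0.040 × 170) = 0.002882; exp(−0.002882) = 0.9971.
C = 0.001477 × 0.9971 = 0.00147 kg/m³.

0.00147 kg/m³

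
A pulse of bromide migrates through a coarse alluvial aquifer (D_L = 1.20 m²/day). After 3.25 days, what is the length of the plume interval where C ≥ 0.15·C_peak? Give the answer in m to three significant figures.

10.9 m

The plume is Gaussian with σ = √(2Dt) = √(2 × 1.20 × 3.25) = 2.793 m.
C/C_peak = exp(−Δx²/(2σ²)) = 0.15 ⇒ Δx = σ·√(−2 ln 0.15) = 2.793 × 1.948 = 5.441 m.
Width = 2Δx = 10.9 m.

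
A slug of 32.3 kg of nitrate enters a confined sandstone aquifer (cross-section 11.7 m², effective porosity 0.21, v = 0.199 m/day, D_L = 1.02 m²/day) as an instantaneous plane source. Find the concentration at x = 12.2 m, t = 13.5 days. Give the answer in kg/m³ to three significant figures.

For an instantaneous plane source, C(x,t) = M/(n_e·A·√(4πDt)) · exp(−(x−vt)²/(4Dt)), with n_e·A the pore (flow) area.
Plume center vt = 0.199 × 13.5 = 2.6865 m, so the well at 12.2 m is 9.5135 m downgradient of the peak.
√(4πDt) = 13.15 m, giving peak height M/(n_e·A·√(4πDt)) = 32.3/(0.21 × 11.7 × 13.15) = 0.9997 kg/m³.
(x−vt)²/(4Dt) = (9.5135)²/(4 × 1.02 × 13.5) = 1.643; exp(−1.643) = 0.1934.
C = 0.9997 × 0.1934 = 0.193 kg/m³.

0.193 kg/m³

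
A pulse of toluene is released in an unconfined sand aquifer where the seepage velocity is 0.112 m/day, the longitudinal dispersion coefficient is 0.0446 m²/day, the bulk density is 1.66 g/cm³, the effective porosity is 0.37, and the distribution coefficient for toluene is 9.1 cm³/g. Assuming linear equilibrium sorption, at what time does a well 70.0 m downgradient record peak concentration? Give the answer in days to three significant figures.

26000 days

Retardation factor R = 1 + ρ_b·K_d/n = 1 + 1.66 × 9.1/0.37 = 41.83.
Sorption retards both mechanisms: v_R = v/R = 0.002678 m/day, D_R = D/R = 0.001066 m²/day.
Peak time from v_R²t² + 2D_R t − x² = 0: t = (√(D_R² + v_R²x²) − D_R)/v_R².
√(D_R² + v_R²x²) = √(0.001066² + 0.002678² × 70.0²) = 0.1875; v_R² = 7.172e-06.
t = (0.1875 − 0.001066)/7.172e-06 = 26000 days.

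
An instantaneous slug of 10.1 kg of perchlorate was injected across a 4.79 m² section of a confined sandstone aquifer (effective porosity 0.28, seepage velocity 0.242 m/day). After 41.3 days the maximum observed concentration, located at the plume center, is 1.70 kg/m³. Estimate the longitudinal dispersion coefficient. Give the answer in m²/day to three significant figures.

0.0378 m²/day

At the plume center C_max = M/(n_e·A·√(4πDt)), so D = M²/(4πt·(n_e·A·C_max)²).
n_e·A·C_max = 0.28 × 4.79 × 1.70 = 2.280 kg/m.
D = 10.1²/(4π × 41.3 × 2.280²) = 0.0378 m²/day.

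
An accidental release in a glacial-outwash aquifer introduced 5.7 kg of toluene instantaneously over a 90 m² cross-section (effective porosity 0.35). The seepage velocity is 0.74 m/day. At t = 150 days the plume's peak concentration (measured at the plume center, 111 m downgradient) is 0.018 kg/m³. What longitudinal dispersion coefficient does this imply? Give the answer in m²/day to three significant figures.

At the plume center C_max = M/(n_e·A·√(4πDt)), so D = M²/(4πt·(n_e·A·C_max)²).
n_e·A·C_max = 0.35 × 90 × 0.018 = 0.5670 kg/m.
D = 5.7²/(4π × 150 × 0.5670²) = 0.0536 m²/day.

0.0536 m²/day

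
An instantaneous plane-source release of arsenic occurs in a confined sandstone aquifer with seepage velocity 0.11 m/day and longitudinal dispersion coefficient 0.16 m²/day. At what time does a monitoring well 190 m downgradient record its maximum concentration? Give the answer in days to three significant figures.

For the 1D instantaneous-source solution, setting ∂C/∂t = 0 at fixed x gives v²t² + 2Dt − x² = 0, so t = (√(D² + v²x²) − D)/v².
√(D² + v²x²) = √(0.16² + 0.11² × 190²) = 20.90; v² = 0.0121.
t = (20.90 − 0.16)/0.0121 = 1710 days (vs. the pure-advection estimate x/v = 1730 d).

1710 days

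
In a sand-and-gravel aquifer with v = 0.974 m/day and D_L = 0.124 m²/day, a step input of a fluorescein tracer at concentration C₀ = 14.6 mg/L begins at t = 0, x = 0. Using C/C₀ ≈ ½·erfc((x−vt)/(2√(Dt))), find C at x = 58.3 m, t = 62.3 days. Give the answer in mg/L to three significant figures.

For a continuous step input, C/C₀ ≈ ½·erfc((x−vt)/(2√(Dt))).
vt = 0.974 × 62.3 = 60.6802 m and 2√(Dt) = 2√(0.124 × 62.3) = 5.559 m.
Argument (x−vt)/(2√(Dt)) = (58.3 − 60.6802)/5.559 = -0.4282; ½·erfc(-0.4282) = 0.7276.
C = 14.6 × 0.7276 = 10.6 mg/L.

10.6 mg/L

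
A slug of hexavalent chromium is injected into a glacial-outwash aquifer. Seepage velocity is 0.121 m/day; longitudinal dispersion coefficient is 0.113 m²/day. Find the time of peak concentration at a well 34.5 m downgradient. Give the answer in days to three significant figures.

278 days

For the 1D instantaneous-source solution, setting ∂C/∂t = 0 at fixed x gives v²t² + 2Dt − x² = 0, so t = (√(D² + v²x²) − D)/v².
√(D² + v²x²) = √(0.113² + 0.121² × 34.5²) = 4.176; v² = 0.014641.
t = (4.176 − 0.113)/0.014641 = 278 days (vs. the pure-advection estimate x/v = 285 d).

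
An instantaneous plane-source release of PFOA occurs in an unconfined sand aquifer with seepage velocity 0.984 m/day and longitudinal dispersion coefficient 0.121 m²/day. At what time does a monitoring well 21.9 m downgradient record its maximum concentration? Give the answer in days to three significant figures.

For the 1D instantaneous-source solution, setting ∂C/∂t = 0 at fixed x gives v²t² + 2Dt − x² = 0, so t = (√(D² + v²x²) − D)/v².
√(D² + v²x²) = √(0.121² + 0.984² × 21.9²) = 21.55; v² = 0.968256.
t = (21.55 − 0.121)/0.968256 = 22.1 days (vs. the pure-advection estimate x/v = 22.3 d).

22.1 days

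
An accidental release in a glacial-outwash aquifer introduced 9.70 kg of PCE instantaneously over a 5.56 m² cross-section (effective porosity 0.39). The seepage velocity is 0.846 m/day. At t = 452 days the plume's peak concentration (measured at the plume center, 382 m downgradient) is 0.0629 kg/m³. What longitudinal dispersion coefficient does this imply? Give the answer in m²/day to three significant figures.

At the plume center C_max = M/(n_e·A·√(4πDt)), so D = M²/(4πt·(n_e·A·C_max)²).
n_e·A·C_max = 0.39 × 5.56 × 0.0629 = 0.1364 kg/m.
D = 9.70²/(4π × 452 × 0.1364²) = 0.890 m²/day.

0.890 m²/day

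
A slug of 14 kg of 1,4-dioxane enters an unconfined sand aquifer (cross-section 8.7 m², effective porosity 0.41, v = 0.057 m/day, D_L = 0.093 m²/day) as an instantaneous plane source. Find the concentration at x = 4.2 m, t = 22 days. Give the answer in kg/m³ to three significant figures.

For an instantaneous plane source, C(x,t) = M/(n_e·A·√(4πDt)) · exp(−(x−vt)²/(4Dt)), with n_e·A the pore (flow) area.
Plume center vt = 0.057 × 22 = 1.254 m, so the well at 4.2 m is 2.946 m downgradient of the peak.
√(4πDt) = 5.071 m, giving peak height M/(n_e·A·√(4πDt)) = 14/(0.41 × 8.7 × 5.071) = 0.7740 kg/m³.
(x−vt)²/(4Dt) = (2.946)²/(4 × 0.093 × 22) = 1.060; exp(−1.060) = 0.3465.
C = 0.7740 × 0.3465 = 0.268 kg/m³.

0.268 kg/m³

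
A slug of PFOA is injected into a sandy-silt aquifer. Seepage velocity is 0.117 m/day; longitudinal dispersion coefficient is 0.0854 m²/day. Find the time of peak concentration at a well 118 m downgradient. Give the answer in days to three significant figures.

For the 1D instantaneous-source solution, setting ∂C/∂t = 0 at fixed x gives v²t² + 2Dt − x² = 0, so t = (√(D² + v²x²) − D)/v².
√(D² + v²x²) = √(0.0854² + 0.117² × 118²) = 13.81; v² = 0.013689.
t = (13.81 − 0.0854)/0.013689 = 1000 days (vs. the pure-advection estimate x/v = 1010 d).

1000 days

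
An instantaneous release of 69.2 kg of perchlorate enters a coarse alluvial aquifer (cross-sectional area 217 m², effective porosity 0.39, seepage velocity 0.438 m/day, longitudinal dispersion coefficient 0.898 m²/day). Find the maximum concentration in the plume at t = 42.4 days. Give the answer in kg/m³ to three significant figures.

0.0374 kg/m³

The peak of an instantaneous 1D plume sits at x = vt; there the Gaussian factor is 1 and C_max = M/(n_e·A·√(4πDt)), where n_e·A is the pore area the mass is dissolved in.
√(4πDt) = √(4π × 0.898 × 42.4) = 21.87 m, so C_max = 69.2/(0.39 × 217 × 21.87) = 0.0374 kg/m³.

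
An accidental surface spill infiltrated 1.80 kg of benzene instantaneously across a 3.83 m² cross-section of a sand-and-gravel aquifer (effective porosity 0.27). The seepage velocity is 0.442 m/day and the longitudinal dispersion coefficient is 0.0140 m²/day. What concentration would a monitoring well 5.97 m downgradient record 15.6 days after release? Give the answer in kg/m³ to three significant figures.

For an instantaneous plane source, C(x,t) = M/(n_e·A·√(4πDt)) · exp(−(x−vt)²/(4Dt)), with n_e·A the pore (flow) area.
Plume center vt = 0.442 × 15.6 = 6.8952 m, so the well at 5.97 m is 0.9252 m upgradient of the peak.
√(4πDt) = 1.657 m, giving peak height M/(n_e·A·√(4πDt)) = 1.80/(0.27 × 3.83 × 1.657) = 1.050 kg/m³.
(x−vt)²/(4Dt) = (-0.9252)²/(4 × 0.0140 × 15.6) = 0.9798; exp(−0.9798) = 0.3754.
C = 1.050 × 0.3754 = 0.394 kg/m³.

0.394 kg/m³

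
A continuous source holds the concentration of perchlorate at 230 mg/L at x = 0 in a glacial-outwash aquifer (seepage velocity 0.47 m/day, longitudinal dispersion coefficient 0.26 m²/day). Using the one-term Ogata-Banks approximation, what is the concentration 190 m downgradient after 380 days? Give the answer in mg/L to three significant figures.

For a continuous step input, C/C₀ ≈ ½·erfc((x−vt)/(2√(Dt))).
vt = 0.47 × 380 = 178.6 m and 2√(Dt) = 2√(0.26 × 380) = 19.88 m.
Argument (x−vt)/(2√(Dt)) = (190 − 178.6)/19.88 = 0.5734; ½·erfc(0.5734) = 0.2087.
C = 230 × 0.2087 = 48.0 mg/L.

48.0 mg/L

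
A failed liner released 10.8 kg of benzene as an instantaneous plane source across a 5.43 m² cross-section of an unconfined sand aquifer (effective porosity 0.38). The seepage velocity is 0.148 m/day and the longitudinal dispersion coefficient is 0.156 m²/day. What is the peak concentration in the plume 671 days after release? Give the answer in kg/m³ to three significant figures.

The peak of an instantaneous 1D plume sits at x = vt; there the Gaussian factor is 1 and C_max = M/(n_e·A·√(4πDt)), where n_e·A is the pore area the mass is dissolved in.
√(4πDt) = √(4π × 0.156 × 671) = 36.27 m, so C_max = 10.8/(0.38 × 5.43 × 36.27) = 0.144 kg/m³.

0.144 kg/m³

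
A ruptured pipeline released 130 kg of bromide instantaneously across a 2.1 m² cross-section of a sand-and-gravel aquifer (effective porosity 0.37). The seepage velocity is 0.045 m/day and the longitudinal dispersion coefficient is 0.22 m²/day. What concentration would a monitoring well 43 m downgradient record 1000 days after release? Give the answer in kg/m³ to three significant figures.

For an instantaneous plane source, C(x,t) = M/(n_e·A·√(4πDt)) · exp(−(x−vt)²/(4Dt)), with n_e·A the pore (flow) area.
Plume center vt = 0.045 × 1000 = 45 m, so the well at 43 m is 2 m upgradient of the peak.
√(4πDt) = 52.58 m, giving peak height M/(n_e·A·√(4πDt)) = 130/(0.37 × 2.1 × 52.58) = 3.182 kg/m³.
(x−vt)²/(4Dt) = (-2)²/(4 × 0.22 × 1000) = 0.004545; exp(−0.004545) = 0.9955.
C = 3.182 × 0.9955 = 3.17 kg/m³.

3.17 kg/m³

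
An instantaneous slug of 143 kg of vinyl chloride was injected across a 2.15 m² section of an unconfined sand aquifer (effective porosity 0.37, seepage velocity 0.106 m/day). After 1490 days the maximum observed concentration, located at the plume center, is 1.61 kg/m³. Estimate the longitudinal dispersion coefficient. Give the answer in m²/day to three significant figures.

0.666 m²/day

At the plume center C_max = M/(n_e·A·√(4πDt)), so D = M²/(4πt·(n_e·A·C_max)²).
n_e·A·C_max = 0.37 × 2.15 × 1.61 = 1.281 kg/m.
D = 143²/(4π × 1490 × 1.281²) = 0.666 m²/day.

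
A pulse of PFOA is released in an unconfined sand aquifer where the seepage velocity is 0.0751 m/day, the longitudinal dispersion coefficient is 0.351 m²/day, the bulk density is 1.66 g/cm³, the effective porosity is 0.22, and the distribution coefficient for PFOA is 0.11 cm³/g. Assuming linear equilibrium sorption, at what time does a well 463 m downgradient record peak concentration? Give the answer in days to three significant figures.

11200 days

Retardation factor R = 1 + ρ_b·K_d/n = 1 + 1.66 × 0.11/0.22 = 1.830.
Sorption retards both mechanisms: v_R = v/R = 0.04104 m/day, D_R = D/R = 0.1918 m²/day.
Peak time from v_R²t² + 2D_R t − x² = 0: t = (√(D_R² + v_R²x²) − D_R)/v_R².
√(D_R² + v_R²x²) = √(0.1918² + 0.04104² × 463²) = 19.00; v_R² = 0.001684.
t = (19.00 − 0.1918)/0.001684 = 11200 days.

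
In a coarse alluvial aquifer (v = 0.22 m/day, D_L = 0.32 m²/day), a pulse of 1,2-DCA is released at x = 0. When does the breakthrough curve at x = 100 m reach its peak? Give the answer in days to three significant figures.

For the 1D instantaneous-source solution, setting ∂C/∂t = 0 at fixed x gives v²t² + 2Dt − x² = 0, so t = (√(D² + v²x²) − D)/v².
√(D² + v²x²) = √(0.32² + 0.22² × 100²) = 22.00; v² = 0.0484.
t = (22.00 − 0.32)/0.0484 = 448 days (vs. the pure-advection estimate x/v = 455 d).

448 days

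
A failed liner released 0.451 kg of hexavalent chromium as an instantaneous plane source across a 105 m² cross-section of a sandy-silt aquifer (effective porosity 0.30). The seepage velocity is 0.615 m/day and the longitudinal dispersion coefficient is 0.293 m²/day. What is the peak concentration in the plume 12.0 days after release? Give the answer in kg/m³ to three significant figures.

0.00215 kg/m³

The peak of an instantaneous 1D plume sits at x = vt; there the Gaussian factor is 1 and C_max = M/(n_e·A·√(4πDt)), where n_e·A is the pore area the mass is dissolved in.
√(4πDt) = √(4π × 0.293 × 12.0) = 6.647 m, so C_max = 0.451/(0.30 × 105 × 6.647) = 0.00215 kg/m³.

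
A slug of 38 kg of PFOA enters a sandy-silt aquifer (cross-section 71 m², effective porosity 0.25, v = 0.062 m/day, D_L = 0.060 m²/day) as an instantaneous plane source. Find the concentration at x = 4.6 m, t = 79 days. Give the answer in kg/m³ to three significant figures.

0.276 kg/m³

For an instantaneous plane source, C(x,t) = M/(n_e·A·√(4πDt)) · exp(−(x−vt)²/(4Dt)), with n_e·A the pore (flow) area.
Plume center vt = 0.062 × 79 = 4.898 m, so the well at 4.6 m is 0.298 m upgradient of the peak.
√(4πDt) = 7.718 m, giving peak height M/(n_e·A·√(4πDt)) = 38/(0.25 × 71 × 7.718) = 0.2774 kg/m³.
(x−vt)²/(4Dt) = (-0.298)²/(4 × 0.060 × 79) = 0.004684; exp(−0.004684) = 0.9953.
C = 0.2774 × 0.9953 = 0.276 kg/m³.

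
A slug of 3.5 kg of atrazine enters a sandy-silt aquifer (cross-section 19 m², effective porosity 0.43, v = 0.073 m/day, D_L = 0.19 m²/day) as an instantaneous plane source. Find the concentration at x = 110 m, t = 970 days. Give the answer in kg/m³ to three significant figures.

For an instantaneous plane source, C(x,t) = M/(n_e·A·√(4πDt)) · exp(−(x−vt)²/(4Dt)), with n_e·A the pore (flow) area.
Plume center vt = 0.073 × 970 = 70.81 m, so the well at 110 m is 39.19 m downgradient of the peak.
√(4πDt) = 48.12 m, giving peak height M/(n_e·A·√(4πDt)) = 3.5/(0.43 × 19 × 48.12) = 0.008903 kg/m³.
(x−vt)²/(4Dt) = (39.19)²/(4 × 0.19 × 970) = 2.083; exp(−2.083) = 0.1246.
C = 0.008903 × 0.1246 = 0.00111 kg/m³.

0.00111 kg/m³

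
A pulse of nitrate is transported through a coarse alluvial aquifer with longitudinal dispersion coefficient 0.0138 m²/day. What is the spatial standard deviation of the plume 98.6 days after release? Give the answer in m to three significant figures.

1.65 m

Dispersive spreading gives a Gaussian with σ² = 2Dt; advection only shifts the center.
σ = √(2 × 0.0138 × 98.6) = 1.65 m.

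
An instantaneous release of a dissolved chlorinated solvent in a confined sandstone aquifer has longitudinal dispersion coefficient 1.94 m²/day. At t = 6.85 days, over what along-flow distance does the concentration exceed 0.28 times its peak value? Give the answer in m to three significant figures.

16.5 m

The plume is Gaussian with σ = √(2Dt) = √(2 × 1.94 × 6.85) = 5.155 m.
C/C_peak = exp(−Δx²/(2σ²)) = 0.28 ⇒ Δx = σ·√(−2 ln 0.28) = 5.155 × 1.596 = 8.227 m.
Width = 2Δx = 16.5 m.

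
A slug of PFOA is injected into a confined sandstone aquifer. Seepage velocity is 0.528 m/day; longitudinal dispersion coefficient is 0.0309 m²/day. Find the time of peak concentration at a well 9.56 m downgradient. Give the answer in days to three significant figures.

18.0 days

For the 1D instantaneous-source solution, setting ∂C/∂t = 0 at fixed x gives v²t² + 2Dt − x² = 0, so t = (√(D² + v²x²) − D)/v².
√(D² + v²x²) = √(0.0309² + 0.528² × 9.56²) = 5.048; v² = 0.278784.
t = (5.048 − 0.0309)/0.278784 = 18.0 days (vs. the pure-advection estimate x/v = 18.1 d).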